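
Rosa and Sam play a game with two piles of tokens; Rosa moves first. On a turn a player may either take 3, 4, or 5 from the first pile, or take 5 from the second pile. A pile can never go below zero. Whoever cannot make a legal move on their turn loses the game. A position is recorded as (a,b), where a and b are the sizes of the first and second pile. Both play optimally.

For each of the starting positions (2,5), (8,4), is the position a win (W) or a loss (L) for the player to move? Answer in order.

Label each position W (a win for the player to move) or L (a loss). A position with no legal move is L; any other position is W exactly when some move reaches an L, and L when every move reaches a W.
No move ever increases a pile, so every position that can arise here has a ≤ 8 and b ≤ 5; it is enough to label the cells with 0 ≤ a ≤ 8 and 0 ≤ b ≤ 5.
Every move lowers a or b (never raises either), so fill the grid row by row in increasing a, and left to right within a row: each cell's successors are then already labelled.
      b=0  b=1  b=2  b=3  b=4  b=5
a=0:    L    L    L    L    L    W
a=1:    L    L    L    L    L    W
a=2:    L    L    L    L    L    W
a=3:    W    W    W    W    W    L
a=4:    W    W    W    W    W    L
a=5:    W    W    W    W    W    L
a=6:    W    W    W    W    W    W
a=7:    W    W    W    W    W    W
a=8:    L    L    L    L    L    W
Cells with no legal move (terminal, hence L): (0,0), (0,1), (0,2), (0,3), (0,4), (1,0), (1,1), (1,2), (1,3), (1,4), (2,0), (2,1), (2,2), (2,3), (2,4).
The remaining L cells, each justified by listing all of its moves:
(3,5): only reaches (0,5)(W), (3,0)(W), all W → L
(4,5): only reaches (1,5)(W), (0,5)(W), (4,0)(W), all W → L
(5,5): only reaches (2,5)(W), (1,5)(W), (0,5)(W), (5,0)(W), all W → L
(8,0): only reaches (5,0)(W), (4,0)(W), (3,0)(W), all W → L
(8,1): only reaches (5,1)(W), (4,1)(W), (3,1)(W), all W → L
(8,2): only reaches (5,2)(W), (4,2)(W), (3,2)(W), all W → L
(8,3): only reaches (5,3)(W), (4,3)(W), (3,3)(W), all W → L
(8,4): only reaches (5,4)(W), (4,4)(W), (3,4)(W), all W → L
Every other cell has at least one move into one of the L cells above, so it is W.
(2,5): the move to (2,0) reaches an L cell, so W
(8,4): one of the L cells justified above, so L

(2,5): W, (8,4): L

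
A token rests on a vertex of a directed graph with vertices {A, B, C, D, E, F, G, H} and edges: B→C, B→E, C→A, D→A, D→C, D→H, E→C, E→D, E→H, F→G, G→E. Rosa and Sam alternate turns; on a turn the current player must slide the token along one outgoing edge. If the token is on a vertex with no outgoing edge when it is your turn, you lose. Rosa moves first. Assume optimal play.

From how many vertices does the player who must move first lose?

Use the standard recursion: the mover loses at a terminal position; elsewhere, the mover wins exactly when some move hands the opponent an L position.
Every edge goes from a vertex to one that appears earlier in the order H, A, C, D, E, G, F, B, so processing vertices in that order labels each vertex after all of its successors.
H: no outgoing edge → L
A: no outgoing edge → L
C: can move to A, which is L ⇒ W
D: can move to A, which is L ⇒ W
E: can move to H, which is L ⇒ W
G: the only move is to E(W), a W ⇒ L
F: can move to G, which is L ⇒ W
B: moves to E(W), C(W); every one is W ⇒ L
The L vertices are A, B, G, H; that is 4 in all.

4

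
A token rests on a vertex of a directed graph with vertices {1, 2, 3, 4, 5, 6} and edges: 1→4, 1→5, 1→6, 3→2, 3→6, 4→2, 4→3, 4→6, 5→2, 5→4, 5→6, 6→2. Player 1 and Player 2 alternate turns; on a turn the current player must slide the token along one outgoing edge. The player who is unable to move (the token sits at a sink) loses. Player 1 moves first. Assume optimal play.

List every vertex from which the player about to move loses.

1, 2

Classify positions by backward induction: terminal positions (no move available) are L. From any other position, the mover wins iff some move reaches an L.
Every edge goes from a vertex to one that appears earlier in the order 2, 6, 3, 4, 5, 1, so processing vertices in that order labels each vertex after all of its successors.
2: no outgoing edge → L
6: →2(L), so W
3: →2(L), so W
4: →2(L), so W
5: →2(L), so W
1: →5(W), 4(W), 6(W) — all W, so L
Reading off the rows marked L gives the requested list; there are 2 such vertices.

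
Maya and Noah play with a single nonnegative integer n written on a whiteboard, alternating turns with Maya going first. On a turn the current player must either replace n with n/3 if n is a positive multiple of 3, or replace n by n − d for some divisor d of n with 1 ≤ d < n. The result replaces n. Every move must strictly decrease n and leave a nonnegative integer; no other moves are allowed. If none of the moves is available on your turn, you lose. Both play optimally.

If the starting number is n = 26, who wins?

Maya wins.

Positions with no move are L. A position that does have a move is losing for the player to move precisely when every available move leads to a winning position for the opponent. Fill in the labels:
n=0: no move → L
n=1: no move → L
n=2: W (go to 1, an L position)
n=3: W (go to 1, an L position)
n=4: L (options 2(W), 3(W) are all W)
n=5: W (go to 4, an L position)
n=6: W (go to 4, an L position)
n=7: L (sole option 6(W) is W)
n=8: W (go to 4, an L position)
n=9: L (options 3(W), 6(W), 8(W) are all W)
n=10: W (go to 9, an L position)
n=11: L (sole option 10(W) is W)
n=12: W (go to 4, an L position)
n=13: L (sole option 12(W) is W)
n=14: W (go to 7, an L position)
n=15: L (options 5(W), 10(W), 12(W), 14(W) are all W)
n=16: W (go to 15, an L position)
n=17: L (sole option 16(W) is W)
n=18: W (go to 9, an L position)
n=19: L (sole option 18(W) is W)
n=20: W (go to 15, an L position)
n=21: W (go to 7, an L position)
n=22: W (go to 11, an L position)
n=23: L (sole option 22(W) is W)
n=24: W (go to 23, an L position)
n=25: L (options 20(W), 24(W) are all W)
n=26: W (go to 13, an L position)
From 26 Maya can move to 13, reaching an L position.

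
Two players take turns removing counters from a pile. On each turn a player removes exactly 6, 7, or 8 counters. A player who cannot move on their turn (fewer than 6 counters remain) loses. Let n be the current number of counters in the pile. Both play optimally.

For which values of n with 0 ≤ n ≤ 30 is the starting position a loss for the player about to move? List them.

Label each position W (a win for the player to move) or L (a loss). A position with no legal move is L; any other position is W exactly when some move reaches an L, and L when every move reaches a W.
n=0: no move → L
n=1: no move → L
n=2: no move → L
n=3: no move → L
n=4: no move → L
n=5: no move → L
n=6: reaches L-position 0 → W
n=7: reaches L-position 1 → W
n=8: reaches L-position 2 → W
n=9: reaches L-position 3 → W
n=10: reaches L-position 4 → W
n=11: reaches L-position 5 → W
n=12: reaches L-position 5 → W
n=13: reaches L-position 5 → W
n=14: only reaches 8(W), 7(W), 6(W), all W → L
n=15: only reaches 9(W), 8(W), 7(W), all W → L
n=16: only reaches 10(W), 9(W), 8(W), all W → L
n=17: only reaches 11(W), 10(W), 9(W), all W → L
n=18: only reaches 12(W), 11(W), 10(W), all W → L
n=19: only reaches 13(W), 12(W), 11(W), all W → L
n=20: reaches L-position 14 → W
n=21: reaches L-position 15 → W
n=22: reaches L-position 16 → W
n=23: reaches L-position 17 → W
n=24: reaches L-position 18 → W
n=25: reaches L-position 19 → W
n=26: reaches L-position 19 → W
n=27: reaches L-position 19 → W
n=28: only reaches 22(W), 21(W), 20(W), all W → L
n=29: only reaches 23(W), 22(W), 21(W), all W → L
n=30: only reaches 24(W), 23(W), 22(W), all W → L
The losing starting values of n are exactly the entries labelled L in this table (15 of them).

0, 1, 2, 3, 4, 5, 14, 15, 16, 17, 18, 19, 28, 29, 30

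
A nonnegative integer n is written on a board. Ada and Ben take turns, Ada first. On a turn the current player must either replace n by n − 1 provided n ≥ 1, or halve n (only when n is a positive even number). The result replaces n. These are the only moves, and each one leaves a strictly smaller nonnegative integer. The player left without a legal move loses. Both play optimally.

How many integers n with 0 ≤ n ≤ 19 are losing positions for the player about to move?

Use the standard recursion: the mover loses at a terminal position; elsewhere, the mover wins exactly when some move hands the opponent an L position.
n=0: no move → L
n=1: →0(L), so W
n=2: →1(W) only, which is W, so L
n=3: →2(L), so W
n=4: →2(L), so W
n=5: →4(W) only, which is W, so L
n=6: →5(L), so W
n=7: →6(W) only, which is W, so L
n=8: →7(L), so W
n=9: →8(W) only, which is W, so L
n=10: →5(L), so W
n=11: →10(W) only, which is W, so L
n=12: →11(L), so W
n=13: →12(W) only, which is W, so L
n=14: →7(L), so W
n=15: →14(W) only, which is W, so L
n=16: →15(L), so W
n=17: →16(W) only, which is W, so L
n=18: →9(L), so W
n=19: →18(W) only, which is W, so L
L entries with 0 ≤ n ≤ 19: n = 0, 2, 5, 7, 9, 11, 13, 15, 17, 19; that makes 10.

10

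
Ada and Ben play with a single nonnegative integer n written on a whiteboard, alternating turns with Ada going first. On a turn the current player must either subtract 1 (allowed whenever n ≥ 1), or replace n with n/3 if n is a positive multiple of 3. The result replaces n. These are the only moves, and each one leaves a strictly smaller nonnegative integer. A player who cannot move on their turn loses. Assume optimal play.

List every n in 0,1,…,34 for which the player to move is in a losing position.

Label each position W (a win for the player to move) or L (a loss). A position with no legal move is L; any other position is W exactly when some move reaches an L, and L when every move reaches a W.
n=0: no move → L
n=1: →0(L), so W
n=2: →1(W) only, which is W, so L
n=3: →2(L), so W
n=4: →3(W) only, which is W, so L
n=5: →4(L), so W
n=6: →2(L), so W
n=7: →6(W) only, which is W, so L
n=8: →7(L), so W
n=9: →3(W), 8(W) — all W, so L
n=10: →9(L), so W
n=11: →10(W) only, which is W, so L
n=12: →4(L), so W
n=13: →12(W) only, which is W, so L
n=14: →13(L), so W
n=15: →5(W), 14(W) — all W, so L
n=16: →15(L), so W
n=17: →16(W) only, which is W, so L
n=18: →17(L), so W
n=19: →18(W) only, which is W, so L
n=20: →19(L), so W
n=21: →7(L), so W
n=22: →21(W) only, which is W, so L
n=23: →22(L), so W
n=24: →8(W), 23(W) — all W, so L
n=25: →24(L), so W
n=26: →25(W) only, which is W, so L
n=27: →9(L), so W
n=28: →27(W) only, which is W, so L
n=29: →28(L), so W
n=30: →10(W), 29(W) — all W, so L
n=31: →30(L), so W
n=32: →31(W) only, which is W, so L
n=33: →11(L), so W
n=34: →33(W) only, which is W, so L
Reading off the rows marked L gives the requested list; there are 17 such values of n.

0, 2, 4, 7, 9, 11, 13, 15, 17, 19, 22, 24, 26, 28, 30, 32, 34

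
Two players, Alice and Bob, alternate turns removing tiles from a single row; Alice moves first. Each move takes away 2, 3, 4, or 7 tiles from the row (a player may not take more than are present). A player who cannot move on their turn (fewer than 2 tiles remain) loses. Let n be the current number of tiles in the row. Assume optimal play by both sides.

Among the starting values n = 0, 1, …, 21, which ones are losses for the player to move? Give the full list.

0, 1, 6, 11, 12, 17

Build the W/L table. Terminal = L. A non-terminal position is W if it has a move to some L; otherwise it is L.
n=0: no move → L
n=1: no move → L
n=2: →0(L), so W
n=3: →1(L), so W
n=4: →1(L), so W
n=5: →1(L), so W
n=6: →4(W), 3(W), 2(W) — all W, so L
n=7: →0(L), so W
n=8: →6(L), so W
n=9: →6(L), so W
n=10: →6(L), so W
n=11: →9(W), 8(W), 7(W), 4(W) — all W, so L
n=12: →10(W), 9(W), 8(W), 5(W) — all W, so L
n=13: →11(L), so W
n=14: →12(L), so W
n=15: →12(L), so W
n=16: →12(L), so W
n=17: →15(W), 14(W), 13(W), 10(W) — all W, so L
n=18: →11(L), so W
n=19: →17(L), so W
n=20: →17(L), so W
n=21: →17(L), so W
The losing starting values of n are exactly the entries labelled L in this table (6 of them).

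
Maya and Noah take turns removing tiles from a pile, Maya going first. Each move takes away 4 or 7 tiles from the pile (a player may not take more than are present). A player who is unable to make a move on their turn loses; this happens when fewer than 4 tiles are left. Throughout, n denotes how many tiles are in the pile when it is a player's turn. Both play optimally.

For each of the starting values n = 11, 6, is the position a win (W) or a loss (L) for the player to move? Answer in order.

11: L, 6: W

Build the W/L table. Terminal = L. A non-terminal position is W if it has a move to some L; otherwise it is L.
n=0: no move → L
n=1: no move → L
n=2: no move → L
n=3: no move → L
n=4: →0(L), so W
n=5: →1(L), so W
n=6: →2(L), so W
n=7: →3(L), so W
n=8: →1(L), so W
n=9: →2(L), so W
n=10: →3(L), so W
n=11: →7(W), 4(W) — all W, so L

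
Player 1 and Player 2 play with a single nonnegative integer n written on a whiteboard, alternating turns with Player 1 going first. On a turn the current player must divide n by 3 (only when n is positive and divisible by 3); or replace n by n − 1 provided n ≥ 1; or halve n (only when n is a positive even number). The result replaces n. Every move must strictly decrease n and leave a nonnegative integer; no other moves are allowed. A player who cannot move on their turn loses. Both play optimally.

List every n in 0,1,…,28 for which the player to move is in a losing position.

0, 2, 5, 7, 9, 11, 13, 16, 19, 23, 25, 28

Label each position W (a win for the player to move) or L (a loss). A position with no legal move is L; any other position is W exactly when some move reaches an L, and L when every move reaches a W.
n=0: no move → L
n=1: reaches L-position 0 → W
n=2: only reaches 1(W), which is W → L
n=3: reaches L-position 2 → W
n=4: reaches L-position 2 → W
n=5: only reaches 4(W), which is W → L
n=6: reaches L-position 2 → W
n=7: only reaches 6(W), which is W → L
n=8: reaches L-position 7 → W
n=9: only reaches 3(W), 8(W), all W → L
n=10: reaches L-position 5 → W
n=11: only reaches 10(W), which is W → L
n=12: reaches L-position 11 → W
n=13: only reaches 12(W), which is W → L
n=14: reaches L-position 7 → W
n=15: reaches L-position 5 → W
n=16: only reaches 8(W), 15(W), all W → L
n=17: reaches L-position 16 → W
n=18: reaches L-position 9 → W
n=19: only reaches 18(W), which is W → L
n=20: reaches L-position 19 → W
n=21: reaches L-position 7 → W
n=22: reaches L-position 11 → W
n=23: only reaches 22(W), which is W → L
n=24: reaches L-position 23 → W
n=25: only reaches 24(W), which is W → L
n=26: reaches L-position 13 → W
n=27: reaches L-position 9 → W
n=28: only reaches 14(W), 27(W), all W → L
The losing starting values of n are exactly the entries labelled L in this table (12 of them).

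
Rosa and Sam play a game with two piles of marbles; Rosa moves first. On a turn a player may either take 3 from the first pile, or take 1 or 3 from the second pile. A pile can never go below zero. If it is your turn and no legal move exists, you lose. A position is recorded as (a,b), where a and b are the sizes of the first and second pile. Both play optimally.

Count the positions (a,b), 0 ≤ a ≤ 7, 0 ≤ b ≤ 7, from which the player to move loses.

Work bottom-up. With no move the player to move loses. Otherwise the position is W if at least one move leads to an L position for the opponent, and L if every move leads to a W.
Every move lowers a or b (never raises either), so fill the grid row by row in increasing a, and left to right within a row: each cell's successors are then already labelled.
      b=0  b=1  b=2  b=3  b=4  b=5  b=6  b=7
a=0:    L    W    L    W    L    W    L    W
a=1:    L    W    L    W    L    W    L    W
a=2:    L    W    L    W    L    W    L    W
a=3:    W    L    W    L    W    L    W    L
a=4:    W    L    W    L    W    L    W    L
a=5:    W    L    W    L    W    L    W    L
a=6:    L    W    L    W    L    W    L    W
a=7:    L    W    L    W    L    W    L    W
Cells with no legal move (terminal, hence L): (0,0), (1,0), (2,0).
The remaining L cells, each justified by listing all of its moves:
(0,2): L (sole option (0,1)(W) is W)
(0,4): L (options (0,3)(W), (0,1)(W) are all W)
(0,6): L (options (0,5)(W), (0,3)(W) are all W)
(1,2): L (sole option (1,1)(W) is W)
(1,4): L (options (1,3)(W), (1,1)(W) are all W)
(1,6): L (options (1,5)(W), (1,3)(W) are all W)
(2,2): L (sole option (2,1)(W) is W)
(2,4): L (options (2,3)(W), (2,1)(W) are all W)
(2,6): L (options (2,5)(W), (2,3)(W) are all W)
(3,1): L (options (0,1)(W), (3,0)(W) are all W)
(3,3): L (options (0,3)(W), (3,2)(W), (3,0)(W) are all W)
(3,5): L (options (0,5)(W), (3,4)(W), (3,2)(W) are all W)
(3,7): L (options (0,7)(W), (3,6)(W), (3,4)(W) are all W)
(4,1): L (options (1,1)(W), (4,0)(W) are all W)
(4,3): L (options (1,3)(W), (4,2)(W), (4,0)(W) are all W)
(4,5): L (options (1,5)(W), (4,4)(W), (4,2)(W) are all W)
(4,7): L (options (1,7)(W), (4,6)(W), (4,4)(W) are all W)
(5,1): L (options (2,1)(W), (5,0)(W) are all W)
(5,3): L (options (2,3)(W), (5,2)(W), (5,0)(W) are all W)
(5,5): L (options (2,5)(W), (5,4)(W), (5,2)(W) are all W)
(5,7): L (options (2,7)(W), (5,6)(W), (5,4)(W) are all W)
(6,0): L (sole option (3,0)(W) is W)
(6,2): L (options (3,2)(W), (6,1)(W) are all W)
(6,4): L (options (3,4)(W), (6,3)(W), (6,1)(W) are all W)
(6,6): L (options (3,6)(W), (6,5)(W), (6,3)(W) are all W)
(7,0): L (sole option (4,0)(W) is W)
(7,2): L (options (4,2)(W), (7,1)(W) are all W)
(7,4): L (options (4,4)(W), (7,3)(W), (7,1)(W) are all W)
(7,6): L (options (4,6)(W), (7,5)(W), (7,3)(W) are all W)
Every other cell has at least one move into one of the L cells above, so it is W.
L cells per row: a=0: 4, a=1: 4, a=2: 4, a=3: 4, a=4: 4, a=5: 4, a=6: 4, a=7: 4; total 32.

32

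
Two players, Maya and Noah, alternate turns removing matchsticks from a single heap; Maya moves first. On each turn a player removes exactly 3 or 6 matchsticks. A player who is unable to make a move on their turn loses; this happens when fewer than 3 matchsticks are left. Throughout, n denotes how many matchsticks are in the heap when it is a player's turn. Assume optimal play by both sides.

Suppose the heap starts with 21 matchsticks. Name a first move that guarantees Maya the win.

Label each position W (a win for the player to move) or L (a loss). A position with no legal move is L; any other position is W exactly when some move reaches an L, and L when every move reaches a W.
n=0: no move → L
n=1: no move → L
n=2: no move → L
n=3: →0(L), so W
n=4: →1(L), so W
n=5: →2(L), so W
n=6: →0(L), so W
n=7: →1(L), so W
n=8: →2(L), so W
n=9: →6(W), 3(W) — all W, so L
n=10: →7(W), 4(W) — all W, so L
n=11: →8(W), 5(W) — all W, so L
n=12: →9(L), so W
n=13: →10(L), so W
n=14: →11(L), so W
n=15: →9(L), so W
n=16: →10(L), so W
n=17: →11(L), so W
n=18: →15(W), 12(W) — all W, so L
n=19: →16(W), 13(W) — all W, so L
n=20: →17(W), 14(W) — all W, so L
n=21: →18(L), so W
From 21, the L positions reachable in one move are: 18.

Remove 3, leaving 18.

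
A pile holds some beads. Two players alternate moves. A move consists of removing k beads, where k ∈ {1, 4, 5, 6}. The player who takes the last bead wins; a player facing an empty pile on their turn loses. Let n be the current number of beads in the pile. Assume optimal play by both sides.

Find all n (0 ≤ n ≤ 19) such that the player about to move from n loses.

0, 2, 9, 11, 18

Label each position W (a win for the player to move) or L (a loss). A position with no legal move is L; any other position is W exactly when some move reaches an L, and L when every move reaches a W.
n=0: no move → L
n=1: W (go to 0, an L position)
n=2: L (sole option 1(W) is W)
n=3: W (go to 2, an L position)
n=4: W (go to 0, an L position)
n=5: W (go to 0, an L position)
n=6: W (go to 2, an L position)
n=7: W (go to 2, an L position)
n=8: W (go to 2, an L position)
n=9: L (options 8(W), 5(W), 4(W), 3(W) are all W)
n=10: W (go to 9, an L position)
n=11: L (options 10(W), 7(W), 6(W), 5(W) are all W)
n=12: W (go to 11, an L position)
n=13: W (go to 9, an L position)
n=14: W (go to 9, an L position)
n=15: W (go to 11, an L position)
n=16: W (go to 11, an L position)
n=17: W (go to 11, an L position)
n=18: L (options 17(W), 14(W), 13(W), 12(W) are all W)
n=19: W (go to 18, an L position)
Reading off the rows marked L gives the requested list; there are 5 such values of n.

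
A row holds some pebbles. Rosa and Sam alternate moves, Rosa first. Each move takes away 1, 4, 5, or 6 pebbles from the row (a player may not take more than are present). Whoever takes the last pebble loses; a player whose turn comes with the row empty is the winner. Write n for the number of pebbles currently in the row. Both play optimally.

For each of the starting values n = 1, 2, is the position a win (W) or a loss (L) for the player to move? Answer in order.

Compute win/loss labels from the base case upward. A position with no move is W. Any other position is W if it can reach an L in one move, else L.
n=0: no move; the opponent has just taken the last pebble and therefore loses → W
n=1: the only move is to 0(W), a W ⇒ L
n=2: can move to 1, which is L ⇒ W

1: L, 2: W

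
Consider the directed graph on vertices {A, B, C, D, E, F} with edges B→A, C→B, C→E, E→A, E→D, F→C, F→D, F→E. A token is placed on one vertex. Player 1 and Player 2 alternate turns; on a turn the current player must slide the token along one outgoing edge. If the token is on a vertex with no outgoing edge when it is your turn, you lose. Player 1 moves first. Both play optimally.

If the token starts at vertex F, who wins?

Player 1 wins.

Positions with no move are L. A position that does have a move is losing for the player to move precisely when every available move leads to a winning position for the opponent. Fill in the labels:
Every edge goes from a vertex to one that appears earlier in the order D, A, E, B, C, F, so processing vertices in that order labels each vertex after all of its successors.
D: no outgoing edge → L
A: no outgoing edge → L
E: can move to A, which is L ⇒ W
B: can move to A, which is L ⇒ W
C: moves to B(W), E(W); every one is W ⇒ L
F: can move to C, which is L ⇒ W
From F Player 1 can move to C, reaching an L position.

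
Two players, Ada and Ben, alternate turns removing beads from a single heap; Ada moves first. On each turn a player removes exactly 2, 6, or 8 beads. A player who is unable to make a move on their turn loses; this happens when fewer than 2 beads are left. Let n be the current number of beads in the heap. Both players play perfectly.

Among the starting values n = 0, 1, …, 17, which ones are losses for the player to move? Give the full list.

0, 1, 4, 5, 14, 15

Positions with no move are L. A position that does have a move is losing for the player to move precisely when every available move leads to a winning position for the opponent. Fill in the labels:
n=0: no move → L
n=1: no move → L
n=2: can move to 0, which is L ⇒ W
n=3: can move to 1, which is L ⇒ W
n=4: the only move is to 2(W), a W ⇒ L
n=5: the only move is to 3(W), a W ⇒ L
n=6: can move to 4, which is L ⇒ W
n=7: can move to 5, which is L ⇒ W
n=8: can move to 0, which is L ⇒ W
n=9: can move to 1, which is L ⇒ W
n=10: can move to 4, which is L ⇒ W
n=11: can move to 5, which is L ⇒ W
n=12: can move to 4, which is L ⇒ W
n=13: can move to 5, which is L ⇒ W
n=14: moves to 12(W), 8(W), 6(W); every one is W ⇒ L
n=15: moves to 13(W), 9(W), 7(W); every one is W ⇒ L
n=16: can move to 14, which is L ⇒ W
n=17: can move to 15, which is L ⇒ W
The losing starting values of n are exactly the entries labelled L in this table (6 of them).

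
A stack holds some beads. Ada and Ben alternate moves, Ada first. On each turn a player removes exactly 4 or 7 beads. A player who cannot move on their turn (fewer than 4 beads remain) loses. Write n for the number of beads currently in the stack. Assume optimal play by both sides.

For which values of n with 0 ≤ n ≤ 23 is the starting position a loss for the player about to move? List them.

Use the standard recursion: the mover loses at a terminal position; elsewhere, the mover wins exactly when some move hands the opponent an L position.
n=0: no move → L
n=1: no move → L
n=2: no move → L
n=3: no move → L
n=4: can move to 0, which is L ⇒ W
n=5: can move to 1, which is L ⇒ W
n=6: can move to 2, which is L ⇒ W
n=7: can move to 3, which is L ⇒ W
n=8: can move to 1, which is L ⇒ W
n=9: can move to 2, which is L ⇒ W
n=10: can move to 3, which is L ⇒ W
n=11: moves to 7(W), 4(W); every one is W ⇒ L
n=12: moves to 8(W), 5(W); every one is W ⇒ L
n=13: moves to 9(W), 6(W); every one is W ⇒ L
n=14: moves to 10(W), 7(W); every one is W ⇒ L
n=15: can move to 11, which is L ⇒ W
n=16: can move to 12, which is L ⇒ W
n=17: can move to 13, which is L ⇒ W
n=18: can move to 14, which is L ⇒ W
n=19: can move to 12, which is L ⇒ W
n=20: can move to 13, which is L ⇒ W
n=21: can move to 14, which is L ⇒ W
n=22: moves to 18(W), 15(W); every one is W ⇒ L
n=23: moves to 19(W), 16(W); every one is W ⇒ L
The losing starting values of n are exactly the entries labelled L in this table (10 of them).

0, 1, 2, 3, 11, 12, 13, 14, 22, 23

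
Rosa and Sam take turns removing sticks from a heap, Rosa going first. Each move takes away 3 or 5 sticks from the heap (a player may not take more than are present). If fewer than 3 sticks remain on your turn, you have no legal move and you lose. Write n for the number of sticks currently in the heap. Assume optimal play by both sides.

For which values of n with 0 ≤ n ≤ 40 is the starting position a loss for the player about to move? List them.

0, 1, 2, 8, 9, 10, 16, 17, 18, 24, 25, 26, 32, 33, 34, 40

Classify positions by backward induction: terminal positions (no move available) are L. From any other position, the mover wins iff some move reaches an L.
n=0: no move → L
n=1: no move → L
n=2: no move → L
n=3: →0(L), so W
n=4: →1(L), so W
n=5: →2(L), so W
n=6: →1(L), so W
n=7: →2(L), so W
n=8: →5(W), 3(W) — all W, so L
n=9: →6(W), 4(W) — all W, so L
n=10: →7(W), 5(W) — all W, so L
n=11: →8(L), so W
n=12: →9(L), so W
n=13: →10(L), so W
n=14: →9(L), so W
n=15: →10(L), so W
n=16: →13(W), 11(W) — all W, so L
n=17: →14(W), 12(W) — all W, so L
n=18: →15(W), 13(W) — all W, so L
n=19: →16(L), so W
n=20: →17(L), so W
n=21: →18(L), so W
n=22: →17(L), so W
n=23: →18(L), so W
n=24: →21(W), 19(W) — all W, so L
n=25: →22(W), 20(W) — all W, so L
n=26: →23(W), 21(W) — all W, so L
n=27: →24(L), so W
n=28: →25(L), so W
n=29: →26(L), so W
n=30: →25(L), so W
n=31: →26(L), so W
n=32: →29(W), 27(W) — all W, so L
n=33: →30(W), 28(W) — all W, so L
n=34: →31(W), 29(W) — all W, so L
n=35: →32(L), so W
n=36: →33(L), so W
n=37: →34(L), so W
n=38: →33(L), so W
n=39: →34(L), so W
n=40: →37(W), 35(W) — all W, so L
Reading off the rows marked L gives the requested list; there are 16 such values of n.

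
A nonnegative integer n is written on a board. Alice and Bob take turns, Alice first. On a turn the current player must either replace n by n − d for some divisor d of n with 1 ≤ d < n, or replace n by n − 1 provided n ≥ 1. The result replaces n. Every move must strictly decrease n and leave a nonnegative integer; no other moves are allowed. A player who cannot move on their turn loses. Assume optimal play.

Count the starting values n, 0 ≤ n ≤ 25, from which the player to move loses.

Build the W/L table. Terminal = L. A non-terminal position is W if it has a move to some L; otherwise it is L.
n=0: no move → L
n=1: can move to 0, which is L ⇒ W
n=2: the only move is to 1(W), a W ⇒ L
n=3: can move to 2, which is L ⇒ W
n=4: can move to 2, which is L ⇒ W
n=5: the only move is to 4(W), a W ⇒ L
n=6: can move to 5, which is L ⇒ W
n=7: the only move is to 6(W), a W ⇒ L
n=8: can move to 7, which is L ⇒ W
n=9: moves to 6(W), 8(W); every one is W ⇒ L
n=10: can move to 5, which is L ⇒ W
n=11: the only move is to 10(W), a W ⇒ L
n=12: can move to 9, which is L ⇒ W
n=13: the only move is to 12(W), a W ⇒ L
n=14: can move to 7, which is L ⇒ W
n=15: moves to 10(W), 12(W), 14(W); every one is W ⇒ L
n=16: can move to 15, which is L ⇒ W
n=17: the only move is to 16(W), a W ⇒ L
n=18: can move to 9, which is L ⇒ W
n=19: the only move is to 18(W), a W ⇒ L
n=20: can move to 15, which is L ⇒ W
n=21: moves to 14(W), 18(W), 20(W); every one is W ⇒ L
n=22: can move to 11, which is L ⇒ W
n=23: the only move is to 22(W), a W ⇒ L
n=24: can move to 21, which is L ⇒ W
n=25: moves to 20(W), 24(W); every one is W ⇒ L
L entries with 0 ≤ n ≤ 25: n = 0, 2, 5, 7, 9, 11, 13, 15, 17, 19, 21, 23, 25; that makes 13.

13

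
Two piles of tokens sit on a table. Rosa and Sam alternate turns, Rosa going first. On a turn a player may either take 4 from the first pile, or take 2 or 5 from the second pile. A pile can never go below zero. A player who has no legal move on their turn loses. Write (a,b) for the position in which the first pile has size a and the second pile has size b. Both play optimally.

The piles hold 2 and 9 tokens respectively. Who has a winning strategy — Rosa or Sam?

Compute win/loss labels from the base case upward. A position with no move is L. Any other position is W if it can reach an L in one move, else L.
No move ever increases a pile, so every position that can arise here has a ≤ 2 and b ≤ 9; it is enough to label the cells with 0 ≤ a ≤ 2 and 0 ≤ b ≤ 9.
Every move lowers a or b (never raises either), so fill the grid row by row in increasing a, and left to right within a row: each cell's successors are then already labelled.
      b=0  b=1  b=2  b=3  b=4  b=5  b=6  b=7  b=8  b=9
a=0:    L    L    W    W    L    W    W    L    L    W
a=1:    L    L    W    W    L    W    W    L    L    W
a=2:    L    L    W    W    L    W    W    L    L    W
Cells with no legal move (terminal, hence L): (0,0), (0,1), (1,0), (1,1), (2,0), (2,1).
The remaining L cells, each justified by listing all of its moves:
(0,4): only reaches (0,2)(W), which is W → L
(0,7): only reaches (0,5)(W), (0,2)(W), all W → L
(0,8): only reaches (0,6)(W), (0,3)(W), all W → L
(1,4): only reaches (1,2)(W), which is W → L
(1,7): only reaches (1,5)(W), (1,2)(W), all W → L
(1,8): only reaches (1,6)(W), (1,3)(W), all W → L
(2,4): only reaches (2,2)(W), which is W → L
(2,7): only reaches (2,5)(W), (2,2)(W), all W → L
(2,8): only reaches (2,6)(W), (2,3)(W), all W → L
Every other cell has at least one move into one of the L cells above, so it is W.
From (2,9) Rosa can move to (2,7), reaching an L position.

Rosa wins.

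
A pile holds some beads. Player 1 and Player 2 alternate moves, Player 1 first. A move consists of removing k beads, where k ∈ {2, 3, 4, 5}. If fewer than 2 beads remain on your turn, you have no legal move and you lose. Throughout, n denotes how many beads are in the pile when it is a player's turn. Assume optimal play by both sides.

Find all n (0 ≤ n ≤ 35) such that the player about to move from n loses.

0, 1, 7, 8, 14, 15, 21, 22, 28, 29, 35

Build the W/L table. Terminal = L. A non-terminal position is W if it has a move to some L; otherwise it is L.
n=0: no move → L
n=1: no move → L
n=2: reaches L-position 0 → W
n=3: reaches L-position 1 → W
n=4: reaches L-position 1 → W
n=5: reaches L-position 1 → W
n=6: reaches L-position 1 → W
n=7: only reaches 5(W), 4(W), 3(W), 2(W), all W → L
n=8: only reaches 6(W), 5(W), 4(W), 3(W), all W → L
n=9: reaches L-position 7 → W
n=10: reaches L-position 8 → W
n=11: reaches L-position 8 → W
n=12: reaches L-position 8 → W
n=13: reaches L-position 8 → W
n=14: only reaches 12(W), 11(W), 10(W), 9(W), all W → L
n=15: only reaches 13(W), 12(W), 11(W), 10(W), all W → L
n=16: reaches L-position 14 → W
n=17: reaches L-position 15 → W
n=18: reaches L-position 15 → W
n=19: reaches L-position 15 → W
n=20: reaches L-position 15 → W
n=21: only reaches 19(W), 18(W), 17(W), 16(W), all W → L
n=22: only reaches 20(W), 19(W), 18(W), 17(W), all W → L
n=23: reaches L-position 21 → W
n=24: reaches L-position 22 → W
n=25: reaches L-position 22 → W
n=26: reaches L-position 22 → W
n=27: reaches L-position 22 → W
n=28: only reaches 26(W), 25(W), 24(W), 23(W), all W → L
n=29: only reaches 27(W), 26(W), 25(W), 24(W), all W → L
n=30: reaches L-position 28 → W
n=31: reaches L-position 29 → W
n=32: reaches L-position 29 → W
n=33: reaches L-position 29 → W
n=34: reaches L-position 29 → W
n=35: only reaches 33(W), 32(W), 31(W), 30(W), all W → L
The losing starting values of n are exactly the entries labelled L in this table (11 of them).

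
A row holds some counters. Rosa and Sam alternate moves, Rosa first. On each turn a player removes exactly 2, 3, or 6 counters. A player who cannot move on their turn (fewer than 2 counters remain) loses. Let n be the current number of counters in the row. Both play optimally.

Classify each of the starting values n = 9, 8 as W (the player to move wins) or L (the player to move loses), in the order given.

9: L, 8: W

Compute win/loss labels from the base case upward. A position with no move is L. Any other position is W if it can reach an L in one move, else L.
n=0: no move → L
n=1: no move → L
n=2: can move to 0, which is L ⇒ W
n=3: can move to 1, which is L ⇒ W
n=4: can move to 1, which is L ⇒ W
n=5: moves to 3(W), 2(W); every one is W ⇒ L
n=6: can move to 0, which is L ⇒ W
n=7: can move to 5, which is L ⇒ W
n=8: can move to 5, which is L ⇒ W
n=9: moves to 7(W), 6(W), 3(W); every one is W ⇒ L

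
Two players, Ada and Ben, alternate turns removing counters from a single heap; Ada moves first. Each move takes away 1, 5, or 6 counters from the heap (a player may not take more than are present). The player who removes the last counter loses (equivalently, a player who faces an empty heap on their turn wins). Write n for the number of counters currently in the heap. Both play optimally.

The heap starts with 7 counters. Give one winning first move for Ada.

Build the W/L table. Terminal = W. A non-terminal position is W if it has a move to some L; otherwise it is L.
n=0: no move; the opponent has just taken the last counter and therefore loses → W
n=1: L (sole option 0(W) is W)
n=2: W (go to 1, an L position)
n=3: L (sole option 2(W) is W)
n=4: W (go to 3, an L position)
n=5: L (options 4(W), 0(W) are all W)
n=6: W (go to 5, an L position)
n=7: W (go to 1, an L position)
From 7, the L positions reachable in one move are: 1.

Remove 6, leaving 1.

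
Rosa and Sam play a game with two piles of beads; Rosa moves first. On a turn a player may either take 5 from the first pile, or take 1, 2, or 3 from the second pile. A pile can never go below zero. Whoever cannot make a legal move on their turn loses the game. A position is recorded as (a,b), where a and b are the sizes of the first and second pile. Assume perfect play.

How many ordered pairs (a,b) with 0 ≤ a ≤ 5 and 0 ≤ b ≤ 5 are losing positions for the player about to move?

12

Positions with no move are L. A position that does have a move is losing for the player to move precisely when every available move leads to a winning position for the opponent. Fill in the labels:
Every move lowers a or b (never raises either), so fill the grid row by row in increasing a, and left to right within a row: each cell's successors are then already labelled.
      b=0  b=1  b=2  b=3  b=4  b=5
a=0:    L    W    W    W    L    W
a=1:    L    W    W    W    L    W
a=2:    L    W    W    W    L    W
a=3:    L    W    W    W    L    W
a=4:    L    W    W    W    L    W
a=5:    W    L    W    W    W    L
Cells with no legal move (terminal, hence L): (0,0), (1,0), (2,0), (3,0), (4,0).
The remaining L cells, each justified by listing all of its moves:
(0,4): L (options (0,3)(W), (0,2)(W), (0,1)(W) are all W)
(1,4): L (options (1,3)(W), (1,2)(W), (1,1)(W) are all W)
(2,4): L (options (2,3)(W), (2,2)(W), (2,1)(W) are all W)
(3,4): L (options (3,3)(W), (3,2)(W), (3,1)(W) are all W)
(4,4): L (options (4,3)(W), (4,2)(W), (4,1)(W) are all W)
(5,1): L (options (0,1)(W), (5,0)(W) are all W)
(5,5): L (options (0,5)(W), (5,4)(W), (5,3)(W), (5,2)(W) are all W)
Every other cell has at least one move into one of the L cells above, so it is W.
L cells per row: a=0: 2, a=1: 2, a=2: 2, a=3: 2, a=4: 2, a=5: 2; total 12.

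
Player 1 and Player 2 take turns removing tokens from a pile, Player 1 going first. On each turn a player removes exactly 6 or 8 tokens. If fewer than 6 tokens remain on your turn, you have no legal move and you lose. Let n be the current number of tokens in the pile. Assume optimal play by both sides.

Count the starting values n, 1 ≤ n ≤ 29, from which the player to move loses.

Label each position W (a win for the player to move) or L (a loss). A position with no legal move is L; any other position is W exactly when some move reaches an L, and L when every move reaches a W.
n=0: no move → L
n=1: no move → L
n=2: no move → L
n=3: no move → L
n=4: no move → L
n=5: no move → L
n=6: can move to 0, which is L ⇒ W
n=7: can move to 1, which is L ⇒ W
n=8: can move to 2, which is L ⇒ W
n=9: can move to 3, which is L ⇒ W
n=10: can move to 4, which is L ⇒ W
n=11: can move to 5, which is L ⇒ W
n=12: can move to 4, which is L ⇒ W
n=13: can move to 5, which is L ⇒ W
n=14: moves to 8(W), 6(W); every one is W ⇒ L
n=15: moves to 9(W), 7(W); every one is W ⇒ L
n=16: moves to 10(W), 8(W); every one is W ⇒ L
n=17: moves to 11(W), 9(W); every one is W ⇒ L
n=18: moves to 12(W), 10(W); every one is W ⇒ L
n=19: moves to 13(W), 11(W); every one is W ⇒ L
n=20: can move to 14, which is L ⇒ W
n=21: can move to 15, which is L ⇒ W
n=22: can move to 16, which is L ⇒ W
n=23: can move to 17, which is L ⇒ W
n=24: can move to 18, which is L ⇒ W
n=25: can move to 19, which is L ⇒ W
n=26: can move to 18, which is L ⇒ W
n=27: can move to 19, which is L ⇒ W
n=28: moves to 22(W), 20(W); every one is W ⇒ L
n=29: moves to 23(W), 21(W); every one is W ⇒ L
L entries with 1 ≤ n ≤ 29 (n=0 is outside the asked range and is not counted): n = 1, 2, 3, 4, 5, 14, 15, 16, 17, 18, 19, 28, 29; that makes 13.

13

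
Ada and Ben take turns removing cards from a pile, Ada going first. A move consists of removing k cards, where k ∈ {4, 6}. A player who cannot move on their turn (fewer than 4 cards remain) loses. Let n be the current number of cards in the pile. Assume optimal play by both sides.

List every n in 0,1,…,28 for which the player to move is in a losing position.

Classify positions by backward induction: terminal positions (no move available) are L. From any other position, the mover wins iff some move reaches an L.
n=0: no move → L
n=1: no move → L
n=2: no move → L
n=3: no move → L
n=4: can move to 0, which is L ⇒ W
n=5: can move to 1, which is L ⇒ W
n=6: can move to 2, which is L ⇒ W
n=7: can move to 3, which is L ⇒ W
n=8: can move to 2, which is L ⇒ W
n=9: can move to 3, which is L ⇒ W
n=10: moves to 6(W), 4(W); every one is W ⇒ L
n=11: moves to 7(W), 5(W); every one is W ⇒ L
n=12: moves to 8(W), 6(W); every one is W ⇒ L
n=13: moves to 9(W), 7(W); every one is W ⇒ L
n=14: can move to 10, which is L ⇒ W
n=15: can move to 11, which is L ⇒ W
n=16: can move to 12, which is L ⇒ W
n=17: can move to 13, which is L ⇒ W
n=18: can move to 12, which is L ⇒ W
n=19: can move to 13, which is L ⇒ W
n=20: moves to 16(W), 14(W); every one is W ⇒ L
n=21: moves to 17(W), 15(W); every one is W ⇒ L
n=22: moves to 18(W), 16(W); every one is W ⇒ L
n=23: moves to 19(W), 17(W); every one is W ⇒ L
n=24: can move to 20, which is L ⇒ W
n=25: can move to 21, which is L ⇒ W
n=26: can move to 22, which is L ⇒ W
n=27: can move to 23, which is L ⇒ W
n=28: can move to 22, which is L ⇒ W
The losing starting values of n are exactly the entries labelled L in this table (12 of them).

0, 1, 2, 3, 10, 11, 12, 13, 20, 21, 22, 23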